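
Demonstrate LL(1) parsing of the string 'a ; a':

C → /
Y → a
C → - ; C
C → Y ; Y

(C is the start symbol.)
LL(1) parsing maintains a stack (initially the start symbol over $) and the input. At each step: if the stack top is a terminal, match it against the current input token; if it is a non-terminal N, replace it with the RHS of M[N, lookahead] (the unique production whose predict set contains the lookahead).

Stack is shown with the top on the left.

Stack    Input    Action
------------------------
C $      a ; a $  output C → Y ; Y
Y ; Y $  a ; a $  output Y → a
a ; Y $  a ; a $  match 'a'
; Y $    ; a $    match ';'
Y $      a $      output Y → a
a $      a $      match 'a'
$        $        accept

The string is accepted.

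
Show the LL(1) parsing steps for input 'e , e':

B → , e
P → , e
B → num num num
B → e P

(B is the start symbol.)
LL(1) parsing maintains a stack (initially the start symbol over $) and the input. At each step: if the stack top is a terminal, match it against the current input token; if it is a non-terminal N, replace it with the RHS of M[N, lookahead] (the unique production whose predict set contains the lookahead).

Stack is shown with the top on the left.

Stack  Input    Action
----------------------
B $    e , e $  output B → e P
e P $  e , e $  match 'e'
P $    , e $    output P → , e
, e $  , e $    match ','
e $    e $      match 'e'
$      $        accept

The string is accepted.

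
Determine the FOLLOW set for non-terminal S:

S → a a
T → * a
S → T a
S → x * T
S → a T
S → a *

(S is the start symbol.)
{ $ }

S is the start symbol, so $ ∈ FOLLOW(S).
S does not occur on any right-hand side.

Taking the union: FOLLOW(S) = { $ }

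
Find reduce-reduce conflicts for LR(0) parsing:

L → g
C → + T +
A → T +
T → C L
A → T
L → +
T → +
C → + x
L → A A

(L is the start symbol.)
Yes — I1: [L → + .] vs [T → + .]

Augment with L' → L and build the canonical LR(0) collection (I0 = CLOSURE({[L' → . L]}), then GOTO on every symbol after a dot until no new states appear). It has 14 states:
  I0: { [A → . T +], [A → . T], [C → . + T +], [C → . + x], [L → . +], [L → . A A], [L → . g], [L' → . L], [T → . +], [T → . C L] }  — shift
  I1: { [C → + . T +], [C → + . x], [C → . + T +], [C → . + x], [L → + .], [T → + .], [T → . +], [T → . C L] }  — shift, 2 reduces
  I2: { [A → . T +], [A → . T], [C → . + T +], [C → . + x], [L → A . A], [T → . +], [T → . C L] }  — shift
  I3: { [A → . T +], [A → . T], [C → . + T +], [C → . + x], [L → . +], [L → . A A], [L → . g], [T → . +], [T → . C L], [T → C . L] }  — shift
  I4: { [L' → L .] }  — accept
  I5: { [A → T . +], [A → T .] }  — shift, reduce
  I6: { [L → g .] }  — reduce
  I7: { [A → T + .] }  — reduce
  I8: { [T → C L .] }  — reduce
  I9: { [C → + . T +], [C → + . x], [C → . + T +], [C → . + x], [T → + .], [T → . +], [T → . C L] }  — shift, reduce
  I10: { [L → A A .] }  — reduce
  I11: { [C → + T . +] }  — shift
  I12: { [C → + x .] }  — reduce
  I13: { [C → + T + .] }  — reduce

I1 contains complete items [L → + .], [T → + .] — reduce-reduce conflict.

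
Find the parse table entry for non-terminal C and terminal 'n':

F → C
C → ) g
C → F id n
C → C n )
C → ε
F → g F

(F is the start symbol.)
C → F id n, C → C n ), C → ε

To find M[C, 'n'], we find productions for C where 'n' is in the predict set (PREDICT(N → α) = (FIRST(α) \ {ε}) ∪ (FOLLOW(N) if α ⇒* ε)).

Relevant sets:
  FIRST(F) = { ')', 'g', 'id', 'n', ε }
  FIRST(C) = { ')', 'g', 'id', 'n', ε }
  FOLLOW(C) = { $, 'id', 'n' }

C → ) g: PREDICT = { ')' }
C → F id n: PREDICT = { ')', 'g', 'id', 'n' }
  'n' is in predict set, so this production goes in M[C, 'n']
C → C n ): PREDICT = { ')', 'g', 'id', 'n' }
  'n' is in predict set, so this production goes in M[C, 'n']
C → ε: PREDICT = { $, 'id', 'n' }
  'n' is in predict set, so this production goes in M[C, 'n']

M[C, 'n'] = C → F id n, C → C n ), C → ε  (a multiply-defined cell — the grammar is not LL(1))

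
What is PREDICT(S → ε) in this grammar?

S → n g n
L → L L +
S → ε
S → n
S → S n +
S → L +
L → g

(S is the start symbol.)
{ $, 'n' }

PREDICT(S → ε) = (FIRST(RHS) \ {ε}) ∪ (FOLLOW(S) if ε ∈ FIRST(RHS), i.e. RHS ⇒* ε)
The right-hand side is ε (FIRST(ε) = { ε }), so the predict set is FOLLOW(S) = { $, 'n' }
PREDICT(S → ε) = { $, 'n' }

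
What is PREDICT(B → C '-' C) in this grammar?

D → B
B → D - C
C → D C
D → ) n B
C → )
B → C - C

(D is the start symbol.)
{ ')' }

PREDICT(B → C '-' C) = (FIRST(RHS) \ {ε}) ∪ (FOLLOW(B) if ε ∈ FIRST(RHS), i.e. RHS ⇒* ε)
FIRST(C) = { ')' }
FIRST(C '-' C) = { ')' }
ε ∉ FIRST(C '-' C), so FOLLOW(B) is not added.
PREDICT(B → C '-' C) = { ')' }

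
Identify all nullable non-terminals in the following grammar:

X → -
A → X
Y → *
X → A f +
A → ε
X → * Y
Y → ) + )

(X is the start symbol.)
ε-productions: A → ε
So A is immediately nullable.
No further non-terminal can be added: every production for the remaining non-terminals contains a terminal or a non-nullable non-terminal.
Nullable = { 'A' }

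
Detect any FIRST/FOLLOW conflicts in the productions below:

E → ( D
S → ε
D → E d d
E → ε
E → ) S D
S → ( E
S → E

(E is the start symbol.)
A FIRST/FOLLOW conflict occurs when a non-terminal N has a nullable alternative N → β (β ⇒* ε) and another alternative N → α with FIRST(α) ∩ FOLLOW(N) ≠ ∅: on such a lookahead the parser cannot decide between expanding α and letting N vanish via β.

Nullable non-terminals: E, S.
FIRST sets used below: FIRST(E) = { '(', ')', ε }

E: nullable alternative(s) E → ε; FOLLOW(E) = { $, '(', ')', 'd' }
  E → ( D: FIRST \ {ε} = { '(' } — overlaps FOLLOW(E) on { '(' }: CONFLICT
  E → ε: FIRST \ {ε} = { } — this is the only nullable alternative, skip
  E → ) S D: FIRST \ {ε} = { ')' } — overlaps FOLLOW(E) on { ')' }: CONFLICT

S: nullable alternative(s) S → ε, S → E; FOLLOW(S) = { '(', ')', 'd' }
  S → ε: FIRST \ {ε} = { } — disjoint from FOLLOW(S)
  S → ( E: FIRST \ {ε} = { '(' } — overlaps FOLLOW(S) on { '(' }: CONFLICT
  S → E: FIRST \ {ε} = { '(', ')' } — overlaps FOLLOW(S) on { '(', ')' }: CONFLICT

D has no nullable alternative, so no FIRST/FOLLOW check is needed there.

So the grammar has 4 FIRST/FOLLOW conflicts (marked CONFLICT above).

Answer: Yes. E → '(' D with FOLLOW(E) on { '(' }; E → ')' S D with FOLLOW(E) on { ')' }; S → '(' E with FOLLOW(S) on { '(' }; S → E with FOLLOW(S) on { '(', ')' }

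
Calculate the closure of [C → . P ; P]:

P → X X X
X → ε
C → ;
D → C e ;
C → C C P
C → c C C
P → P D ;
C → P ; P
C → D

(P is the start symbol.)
{ [C → . P ; P], [P → . P D ;], [P → . X X X], [X → .] }

To compute CLOSURE, for each item [A → α.Bβ] where B is a non-terminal, add [B → .γ] for all productions B → γ; repeat for the newly added items until nothing changes.

Start with: [C → . P ; P]
  [C → . P ; P] has the dot before P: add [P → . X X X], [P → . P D ;]
  [P → . X X X] has the dot before X: add [X → .]
No further items can be added.

CLOSURE = { [C → . P ; P], [P → . P D ;], [P → . X X X], [X → .] }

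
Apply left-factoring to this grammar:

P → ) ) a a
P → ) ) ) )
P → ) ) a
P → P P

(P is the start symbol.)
P → ) ) P'
P' → a P''
P'' → a
P'' → ε
P' → ) )
P → P P

Left-factoring transforms A → αβ₁ | αβ₂ into A → αA' and A' → β₁ | β₂
(α is the longest common prefix among the alternatives). Repeat until
no nonterminal has two alternatives with a common prefix.

Round 1: P has alternatives sharing prefix ') )'. Introduce P': P → ) ) P'
  Add: P' → a a
  Add: P' → ) )
  Add: P' → a

Round 2: P' has alternatives sharing prefix 'a'. Introduce P'': P' → a P''
  Add: P'' → a
  Add: P'' → ε

No remaining common prefixes — done.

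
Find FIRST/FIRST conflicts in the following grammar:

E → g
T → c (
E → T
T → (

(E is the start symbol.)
No FIRST/FIRST conflicts.

A FIRST/FIRST conflict occurs when two productions N → α and N → β for the same non-terminal have FIRST(α) ∩ FIRST(β) ≠ ∅ (with ε ∈ FIRST of a nullable right-hand side, so two nullable alternatives also conflict).

FIRST sets of the non-terminals at (or reachable through a nullable prefix from) the front of some alternative:
  FIRST(T) = { '(', 'c' }

Productions for E:
  E → g: FIRST = { 'g' }
  E → T: FIRST = { '(', 'c' }
Productions for T:
  T → c (: FIRST = { 'c' }
  T → (: FIRST = { '(' }

All alternatives of each non-terminal have pairwise disjoint FIRST sets.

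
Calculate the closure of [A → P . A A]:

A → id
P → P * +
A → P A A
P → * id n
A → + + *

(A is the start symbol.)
Start with: [A → P . A A]
  [A → P . A A] has the dot before A: add [A → . id], [A → . P A A], [A → . + + *]
  [A → . P A A] has the dot before P: add [P → . P * +], [P → . * id n]
No further items can be added.

CLOSURE = { [A → . + + *], [A → . P A A], [A → . id], [A → P . A A], [P → . * id n], [P → . P * +] }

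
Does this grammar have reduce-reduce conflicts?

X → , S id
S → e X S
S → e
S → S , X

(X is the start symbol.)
No reduce-reduce conflicts

A reduce-reduce conflict occurs when an LR(0) state has two complete items [A → α .] and [B → β .] — both call for a reduction, and with no lookahead the parser cannot choose between them.

Augment with X' → X and build the canonical LR(0) collection (I0 = CLOSURE({[X' → . X]}), then GOTO on every symbol after a dot until no new states appear). It has 10 states:
  I0: { [X → . , S id], [X' → . X] }  — shift
  I1: { [S → . S , X], [S → . e X S], [S → . e], [X → , . S id] }  — shift
  I2: { [X' → X .] }  — accept
  I3: { [S → S . , X], [X → , S . id] }  — shift
  I4: { [S → e . X S], [S → e .], [X → . , S id] }  — shift, reduce
  I5: { [S → . S , X], [S → . e X S], [S → . e], [S → e X . S] }  — shift
  I6: { [S → S . , X], [S → e X S .] }  — shift, reduce
  I7: { [S → S , . X], [X → . , S id] }  — shift
  I8: { [S → S , X .] }  — reduce
  I9: { [X → , S id .] }  — reduce

No state contains more than one complete item.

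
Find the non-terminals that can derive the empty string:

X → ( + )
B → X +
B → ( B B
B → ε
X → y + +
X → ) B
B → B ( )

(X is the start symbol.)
A non-terminal is nullable if it can derive ε (the empty string): either it has an ε-production, or it has a production whose right-hand side consists entirely of nullable non-terminals.

ε-productions: B → ε
So B is immediately nullable.
No further non-terminal can be added: every production for the remaining non-terminals contains a terminal or a non-nullable non-terminal.
Nullable = { 'B' }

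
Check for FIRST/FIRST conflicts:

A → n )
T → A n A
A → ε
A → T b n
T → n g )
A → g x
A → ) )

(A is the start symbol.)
A FIRST/FIRST conflict occurs when two productions N → α and N → β for the same non-terminal have FIRST(α) ∩ FIRST(β) ≠ ∅ (with ε ∈ FIRST of a nullable right-hand side, so two nullable alternatives also conflict).

FIRST sets of the non-terminals at (or reachable through a nullable prefix from) the front of some alternative:
  FIRST(T) = { ')', 'g', 'n' }
  FIRST(A) = { ')', 'g', 'n', ε }

Productions for A:
  A → n ): FIRST = { 'n' }
  A → ε: FIRST = { ε }
  A → T b n: FIRST = { ')', 'g', 'n' }
  A → g x: FIRST = { 'g' }
  A → ) ): FIRST = { ')' }
Productions for T:
  T → A n A: FIRST = { ')', 'g', 'n' }
  T → n g ): FIRST = { 'n' }

Conflict for A: A → n ) and A → T b n
  Overlap: { 'n' }
Conflict for A: A → T b n and A → g x
  Overlap: { 'g' }
Conflict for A: A → T b n and A → ) )
  Overlap: { ')' }
Conflict for T: T → A n A and T → n g )
  Overlap: { 'n' }

Answer: Yes. A → n ')' / A → T b n on { 'n' }; A → T b n / A → g x on { 'g' }; A → T b n / A → ')' ')' on { ')' }; T → A n A / T → n g ')' on { 'n' }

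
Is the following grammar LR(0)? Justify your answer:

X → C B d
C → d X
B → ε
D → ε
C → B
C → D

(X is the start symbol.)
No. Shift-reduce conflict between [B → .] and [C → . d X]

Augment with X' → X and build the canonical LR(0) collection (I0 = CLOSURE({[X' → . X]}), then GOTO on every symbol after a dot until no new states appear). It has 9 states:
  I0: { [B → .], [C → . B], [C → . D], [C → . d X], [D → .], [X → . C B d], [X' → . X] }  — shift, 2 reduces
  I1: { [C → B .] }  — reduce
  I2: { [B → .], [X → C . B d] }  — reduce
  I3: { [C → D .] }  — reduce
  I4: { [X' → X .] }  — accept
  I5: { [B → .], [C → . B], [C → . D], [C → . d X], [C → d . X], [D → .], [X → . C B d] }  — shift, 2 reduces
  I6: { [C → d X .] }  — reduce
  I7: { [X → C B . d] }  — shift
  I8: { [X → C B d .] }  — reduce

Conflict in state I0:
  Shift-reduce conflict between [B → .] and [C → . d X]
So the grammar is NOT LR(0).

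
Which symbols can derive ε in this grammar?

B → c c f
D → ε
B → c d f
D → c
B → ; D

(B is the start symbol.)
A non-terminal is nullable if it can derive ε (the empty string): either it has an ε-production, or it has a production whose right-hand side consists entirely of nullable non-terminals.

ε-productions: D → ε
So D is immediately nullable.
No further non-terminal can be added: every production for the remaining non-terminals contains a terminal or a non-nullable non-terminal.
Nullable = { 'D' }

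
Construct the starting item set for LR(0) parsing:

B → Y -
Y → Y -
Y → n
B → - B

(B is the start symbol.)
{ [B → . - B], [B → . Y -], [B' → . B], [Y → . Y -], [Y → . n] }

First, augment the grammar with B' → B
I₀ = CLOSURE({ [B' → . B] }):
  [B' → . B] has the dot before B: add [B → . Y -], [B → . - B]
  [B → . Y -] has the dot before Y: add [Y → . Y -], [Y → . n]
No further items can be added.

I₀ = { [B → . - B], [B → . Y -], [B' → . B], [Y → . Y -], [Y → . n] }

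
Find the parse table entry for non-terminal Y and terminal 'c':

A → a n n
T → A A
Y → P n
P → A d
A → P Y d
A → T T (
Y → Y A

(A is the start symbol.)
To find M[Y, 'c'], we find productions for Y where 'c' is in the predict set (PREDICT(N → α) = (FIRST(α) \ {ε}) ∪ (FOLLOW(N) if α ⇒* ε)).

Relevant sets:
  FIRST(P) = { 'a' }
  FIRST(Y) = { 'a' }

Y → P n: PREDICT = { 'a' }
Y → Y A: PREDICT = { 'a' }

M[Y, 'c'] is empty (no production applies)

Answer: Empty (error entry)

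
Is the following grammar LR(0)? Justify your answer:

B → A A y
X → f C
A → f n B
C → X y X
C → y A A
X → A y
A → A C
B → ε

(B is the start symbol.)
No. Shift-reduce conflict between [B → .] and [A → . f n B]

A grammar is LR(0) if no state in the canonical LR(0) collection has:
  - both a shift item (dot before a terminal) and a complete item (shift-reduce conflict), or
  - two or more complete items (reduce-reduce conflict; the accept item [B' → B .] counts as a complete item here).

Augment with B' → B and build the canonical LR(0) collection (I0 = CLOSURE({[B' → . B]}), then GOTO on every symbol after a dot until no new states appear). It has 19 states:
  I0: { [A → . A C], [A → . f n B], [B → . A A y], [B → .], [B' → . B] }  — shift, reduce
  I1: { [A → . A C], [A → . f n B], [A → A . C], [B → A . A y], [C → . X y X], [C → . y A A], [X → . A y], [X → . f C] }  — shift
  I2: { [B' → B .] }  — accept
  I3: { [A → f . n B] }  — shift
  I4: { [A → . A C], [A → . f n B], [A → f n . B], [B → . A A y], [B → .] }  — shift, reduce
  I5: { [A → f n B .] }  — reduce
  I6: { [A → . A C], [A → . f n B], [A → A . C], [B → A A . y], [C → . X y X], [C → . y A A], [X → . A y], [X → . f C], [X → A . y] }  — shift
  I7: { [A → A C .] }  — reduce
  I8: { [C → X . y X] }  — shift
  I9: { [A → . A C], [A → . f n B], [A → f . n B], [C → . X y X], [C → . y A A], [X → . A y], [X → . f C], [X → f . C] }  — shift
  I10: { [A → . A C], [A → . f n B], [C → y . A A] }  — shift
  I11: { [A → . A C], [A → . f n B], [A → A . C], [C → . X y X], [C → . y A A], [C → y A . A], [X → . A y], [X → . f C] }  — shift
  I12: { [A → . A C], [A → . f n B], [A → A . C], [C → . X y X], [C → . y A A], [C → y A A .], [X → . A y], [X → . f C], [X → A . y] }  — shift, reduce
  I13: { [A → . A C], [A → . f n B], [A → A . C], [C → . X y X], [C → . y A A], [X → . A y], [X → . f C], [X → A . y] }  — shift
  I14: { [A → . A C], [A → . f n B], [C → y . A A], [X → A y .] }  — shift, reduce
  I15: { [X → f C .] }  — reduce
  I16: { [A → . A C], [A → . f n B], [C → X y . X], [X → . A y], [X → . f C] }  — shift
  I17: { [C → X y X .] }  — reduce
  I18: { [A → . A C], [A → . f n B], [B → A A y .], [C → y . A A], [X → A y .] }  — shift, 2 reduces

Conflict in state I0:
  Shift-reduce conflict between [B → .] and [A → . f n B]
So the grammar is NOT LR(0).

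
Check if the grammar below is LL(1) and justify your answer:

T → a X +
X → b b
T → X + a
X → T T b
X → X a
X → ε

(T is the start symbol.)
No. Predict set conflict for T: { 'a' }

A grammar is LL(1) if for each non-terminal N with multiple productions, the predict sets of those productions are pairwise disjoint, where PREDICT(N → α) = (FIRST(α) \ {ε}) ∪ (FOLLOW(N) if α ⇒* ε).

Relevant sets:
  FIRST(X) = { '+', 'a', 'b', ε }
  FIRST(T) = { '+', 'a', 'b' }
  FOLLOW(X) = { '+', 'a' }

For T:
  PREDICT(T → a X '+') = { 'a' }
  PREDICT(T → X '+' a) = { '+', 'a', 'b' }
For X:
  PREDICT(X → b b) = { 'b' }
  PREDICT(X → T T b) = { '+', 'a', 'b' }
  PREDICT(X → X a) = { '+', 'a', 'b' }
  PREDICT(X → ε) = { '+', 'a' }

Conflict found: Predict set conflict for T: { 'a' }
The grammar is NOT LL(1).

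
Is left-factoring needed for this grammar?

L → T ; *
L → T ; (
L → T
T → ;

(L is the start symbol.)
Yes, L has productions with common prefix 'T'

Left-factoring is needed when two productions for the same non-terminal
share a common prefix on the right-hand side.

Productions for L:
  L → T ; *
  L → T ; (
  L → T

Found common prefix 'T' in productions for L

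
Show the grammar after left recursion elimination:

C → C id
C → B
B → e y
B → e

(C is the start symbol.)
C is directly left-recursive. The standard transformation for
  A → A α₁ | ... | A α_m | β₁ | ... | β_n
is
  A  → β₁ A' | ... | β_n A'
  A' → α₁ A' | ... | α_m A' | ε

C → B becomes C → B C'
C → C id becomes C' → id C'
Add C' → ε

Productions for other non-terminals are unchanged:
  B → e y
  B → e

Resulting grammar:
C → B C'
C' → id C'
C' → ε
B → e y
B → e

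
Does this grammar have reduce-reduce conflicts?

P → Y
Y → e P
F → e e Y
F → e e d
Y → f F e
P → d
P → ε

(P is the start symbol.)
Augment with P' → P and build the canonical LR(0) collection (I0 = CLOSURE({[P' → . P]}), then GOTO on every symbol after a dot until no new states appear). It has 13 states:
  I0: { [P → . Y], [P → . d], [P → .], [P' → . P], [Y → . e P], [Y → . f F e] }  — shift, reduce
  I1: { [P' → P .] }  — accept
  I2: { [P → Y .] }  — reduce
  I3: { [P → d .] }  — reduce
  I4: { [P → . Y], [P → . d], [P → .], [Y → . e P], [Y → . f F e], [Y → e . P] }  — shift, reduce
  I5: { [F → . e e Y], [F → . e e d], [Y → f . F e] }  — shift
  I6: { [Y → f F . e] }  — shift
  I7: { [F → e . e Y], [F → e . e d] }  — shift
  I8: { [F → e e . Y], [F → e e . d], [Y → . e P], [Y → . f F e] }  — shift
  I9: { [F → e e Y .] }  — reduce
  I10: { [F → e e d .] }  — reduce
  I11: { [Y → f F e .] }  — reduce
  I12: { [Y → e P .] }  — reduce

No state contains more than one complete item.

Answer: No reduce-reduce conflicts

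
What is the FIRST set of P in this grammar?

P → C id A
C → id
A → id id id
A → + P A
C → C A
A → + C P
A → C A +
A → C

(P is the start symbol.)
{ 'id' }

To compute FIRST(P), examine every production with P on the left-hand side, reading each right-hand side left to right until a non-nullable symbol is reached.

FIRST sets of the other non-terminals involved (by the same procedure, iterated to a fixed point):
  FIRST(C) = { 'id' }

From P → C id A:
  - C is a non-terminal: add FIRST(C) \ {ε} = { 'id' }
    C is not nullable, so stop

Collecting: FIRST(P) = { 'id' }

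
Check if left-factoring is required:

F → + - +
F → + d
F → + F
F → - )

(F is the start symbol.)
Left-factoring is needed when two productions for the same non-terminal
share a common prefix on the right-hand side.

Productions for F:
  F → + - +
  F → + d
  F → + F
  F → - )

Found common prefix '+' in productions for F

Answer: Yes, F has productions with common prefix '+'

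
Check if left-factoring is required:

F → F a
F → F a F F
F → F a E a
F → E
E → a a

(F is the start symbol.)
Yes, F has productions with common prefix 'F a'

Left-factoring is needed when two productions for the same non-terminal
share a common prefix on the right-hand side.

Productions for F:
  F → F a
  F → F a F F
  F → F a E a
  F → E

Found common prefix 'F a' in productions for F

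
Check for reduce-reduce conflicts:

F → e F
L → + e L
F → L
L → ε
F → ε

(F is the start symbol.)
Yes — I0: [F → .] vs [L → .]; I4: [F → .] vs [L → .]

A reduce-reduce conflict occurs when an LR(0) state has two complete items [A → α .] and [B → β .] — both call for a reduction, and with no lookahead the parser cannot choose between them.

Augment with F' → F and build the canonical LR(0) collection (I0 = CLOSURE({[F' → . F]}), then GOTO on every symbol after a dot until no new states appear). It has 8 states:
  I0: { [F → . L], [F → . e F], [F → .], [F' → . F], [L → . + e L], [L → .] }  — shift, 2 reduces
  I1: { [L → + . e L] }  — shift
  I2: { [F' → F .] }  — accept
  I3: { [F → L .] }  — reduce
  I4: { [F → . L], [F → . e F], [F → .], [F → e . F], [L → . + e L], [L → .] }  — shift, 2 reduces
  I5: { [F → e F .] }  — reduce
  I6: { [L → + e . L], [L → . + e L], [L → .] }  — shift, reduce
  I7: { [L → + e L .] }  — reduce

I0 contains complete items [F → .], [L → .] — reduce-reduce conflict.
I4 contains complete items [F → .], [L → .] — reduce-reduce conflict.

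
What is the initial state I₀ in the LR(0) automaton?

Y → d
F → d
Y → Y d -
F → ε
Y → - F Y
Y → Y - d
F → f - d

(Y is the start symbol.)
{ [Y → . - F Y], [Y → . Y - d], [Y → . Y d -], [Y → . d], [Y' → . Y] }

First, augment the grammar with Y' → Y
I₀ = CLOSURE({ [Y' → . Y] }):
  [Y' → . Y] has the dot before Y: add [Y → . d], [Y → . Y d -], [Y → . - F Y], [Y → . Y - d]
No further items can be added.

I₀ = { [Y → . - F Y], [Y → . Y - d], [Y → . Y d -], [Y → . d], [Y' → . Y] }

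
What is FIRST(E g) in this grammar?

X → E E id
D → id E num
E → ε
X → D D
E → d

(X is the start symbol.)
{ 'd', 'g' }

FIRST sets of the non-terminals involved (from the grammar, by fixed-point iteration):
  FIRST(E) = { 'd', ε }

To compute FIRST(E g), process the symbols left to right:
Symbol E is a non-terminal. Add FIRST(E) \ {ε} = { 'd' }
E is nullable (ε ∈ FIRST(E)), continue to the next symbol.
Symbol g is a terminal. Add 'g' and stop.
FIRST(E g) = { 'd', 'g' }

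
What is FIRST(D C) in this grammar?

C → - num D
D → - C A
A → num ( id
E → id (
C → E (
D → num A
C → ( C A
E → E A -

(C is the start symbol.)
{ '-', 'num' }

FIRST sets of the non-terminals involved (from the grammar, by fixed-point iteration):
  FIRST(D) = { '-', 'num' }

To compute FIRST(D C), process the symbols left to right:
Symbol D is a non-terminal. Add FIRST(D) \ {ε} = { '-', 'num' }
D is not nullable (ε ∉ FIRST(D)), so stop here.
FIRST(D C) = { '-', 'num' }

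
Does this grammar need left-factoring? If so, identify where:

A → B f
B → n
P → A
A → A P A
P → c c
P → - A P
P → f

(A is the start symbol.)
Left-factoring is needed when two productions for the same non-terminal
share a common prefix on the right-hand side.

Productions for A:
  A → B f
  A → A P A
Productions for P:
  P → A
  P → c c
  P → - A P
  P → f

No common prefixes found.

Answer: No, left-factoring is not needed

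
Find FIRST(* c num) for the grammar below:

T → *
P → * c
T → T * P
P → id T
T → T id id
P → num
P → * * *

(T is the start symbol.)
{ '*' }

To compute FIRST(* c num), process the symbols left to right:
Symbol * is a terminal. Add '*' and stop.
FIRST(* c num) = { '*' }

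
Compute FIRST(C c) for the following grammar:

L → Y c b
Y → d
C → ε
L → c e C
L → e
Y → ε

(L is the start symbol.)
{ 'c' }

FIRST sets of the non-terminals involved (from the grammar, by fixed-point iteration):
  FIRST(C) = { ε }

To compute FIRST(C c), process the symbols left to right:
Symbol C is a non-terminal. Add FIRST(C) \ {ε} = { }
C is nullable (ε ∈ FIRST(C)), continue to the next symbol.
Symbol c is a terminal. Add 'c' and stop.
FIRST(C c) = { 'c' }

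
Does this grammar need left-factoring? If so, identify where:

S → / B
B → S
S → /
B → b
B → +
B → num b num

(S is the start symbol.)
Left-factoring is needed when two productions for the same non-terminal
share a common prefix on the right-hand side.

Productions for S:
  S → / B
  S → /
Productions for B:
  B → S
  B → b
  B → +
  B → num b num

Found common prefix '/' in productions for S

Answer: Yes, S has productions with common prefix '/'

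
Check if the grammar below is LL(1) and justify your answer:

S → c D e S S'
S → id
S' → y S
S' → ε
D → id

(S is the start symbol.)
No. Predict set conflict for S': { 'y' }

A grammar is LL(1) if for each non-terminal N with multiple productions, the predict sets of those productions are pairwise disjoint, where PREDICT(N → α) = (FIRST(α) \ {ε}) ∪ (FOLLOW(N) if α ⇒* ε).

Relevant sets:
  FOLLOW(S') = { $, 'y' }

For S:
  PREDICT(S → c D e S S') = { 'c' }
  PREDICT(S → id) = { 'id' }
For S':
  PREDICT(S' → y S) = { 'y' }
  PREDICT(S' → ε) = { $, 'y' }
D has a single production, so nothing to check there.

Conflict found: Predict set conflict for S': { 'y' }
The grammar is NOT LL(1).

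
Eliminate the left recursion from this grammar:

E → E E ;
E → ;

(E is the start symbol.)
E → ; E'
E' → E ; E'
E' → ε

E is directly left-recursive. The standard transformation for
  A → A α₁ | ... | A α_m | β₁ | ... | β_n
is
  A  → β₁ A' | ... | β_n A'
  A' → α₁ A' | ... | α_m A' | ε

E → ; becomes E → ; E'
E → E E ; becomes E' → E ; E'
Add E' → ε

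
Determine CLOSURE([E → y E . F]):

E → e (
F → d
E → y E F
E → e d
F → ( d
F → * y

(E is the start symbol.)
To compute CLOSURE, for each item [A → α.Bβ] where B is a non-terminal, add [B → .γ] for all productions B → γ; repeat for the newly added items until nothing changes.

Start with: [E → y E . F]
  [E → y E . F] has the dot before F: add [F → . d], [F → . ( d], [F → . * y]
No further items can be added.

CLOSURE = { [E → y E . F], [F → . ( d], [F → . * y], [F → . d] }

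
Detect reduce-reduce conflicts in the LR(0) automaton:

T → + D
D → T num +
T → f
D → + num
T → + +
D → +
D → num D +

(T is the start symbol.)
A reduce-reduce conflict occurs when an LR(0) state has two complete items [A → α .] and [B → β .] — both call for a reduction, and with no lookahead the parser cannot choose between them.

Augment with T' → T and build the canonical LR(0) collection (I0 = CLOSURE({[T' → . T]}), then GOTO on every symbol after a dot until no new states appear). It has 14 states:
  I0: { [T → . + +], [T → . + D], [T → . f], [T' → . T] }  — shift
  I1: { [D → . + num], [D → . +], [D → . T num +], [D → . num D +], [T → + . +], [T → + . D], [T → . + +], [T → . + D], [T → . f] }  — shift
  I2: { [T' → T .] }  — accept
  I3: { [T → f .] }  — reduce
  I4: { [D → + . num], [D → + .], [D → . + num], [D → . +], [D → . T num +], [D → . num D +], [T → + + .], [T → + . +], [T → + . D], [T → . + +], [T → . + D], [T → . f] }  — shift, 2 reduces
  I5: { [T → + D .] }  — reduce
  I6: { [D → T . num +] }  — shift
  I7: { [D → . + num], [D → . +], [D → . T num +], [D → . num D +], [D → num . D +], [T → . + +], [T → . + D], [T → . f] }  — shift
  I8: { [D → + . num], [D → + .], [D → . + num], [D → . +], [D → . T num +], [D → . num D +], [T → + . +], [T → + . D], [T → . + +], [T → . + D], [T → . f] }  — shift, reduce
  I9: { [D → num D . +] }  — shift
  I10: { [D → num D + .] }  — reduce
  I11: { [D → + num .], [D → . + num], [D → . +], [D → . T num +], [D → . num D +], [D → num . D +], [T → . + +], [T → . + D], [T → . f] }  — shift, reduce
  I12: { [D → T num . +] }  — shift
  I13: { [D → T num + .] }  — reduce

I4 contains complete items [D → + .], [T → + + .] — reduce-reduce conflict.

Answer: Yes — I4: [D → + .] vs [T → + + .]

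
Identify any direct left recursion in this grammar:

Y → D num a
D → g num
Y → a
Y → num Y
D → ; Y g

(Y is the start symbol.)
Direct left recursion occurs when N → N α for some non-terminal N (the right-hand side begins with the left-hand side itself).

Y → D num a: starts with D
D → g num: starts with g
Y → a: starts with a
Y → num Y: starts with num
D → ; Y g: starts with ';'

No direct left recursion found.

Answer: No direct left recursion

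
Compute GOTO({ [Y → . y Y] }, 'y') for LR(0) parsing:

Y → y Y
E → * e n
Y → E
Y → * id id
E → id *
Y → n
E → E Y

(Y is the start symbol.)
{ [E → . * e n], [E → . E Y], [E → . id *], [Y → . * id id], [Y → . E], [Y → . n], [Y → . y Y], [Y → y . Y] }

GOTO(I, 'y') = CLOSURE({ [A → αX.β] : [A → α.Xβ] ∈ I, X = 'y' })

Items with dot before 'y', with the dot advanced:
  [Y → . y Y] → [Y → y . Y]
Closure of the advanced items:
  [Y → y . Y] has the dot before Y: add [Y → . y Y], [Y → . E], [Y → . * id id], [Y → . n]
  [Y → . E] has the dot before E: add [E → . * e n], [E → . id *], [E → . E Y]

GOTO = { [E → . * e n], [E → . E Y], [E → . id *], [Y → . * id id], [Y → . E], [Y → . n], [Y → . y Y], [Y → y . Y] }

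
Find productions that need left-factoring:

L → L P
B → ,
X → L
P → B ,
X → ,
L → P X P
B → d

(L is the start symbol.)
Left-factoring is needed when two productions for the same non-terminal
share a common prefix on the right-hand side.

Productions for L:
  L → L P
  L → P X P
Productions for B:
  B → ,
  B → d
Productions for X:
  X → L
  X → ,

No common prefixes found.

Answer: No, left-factoring is not needed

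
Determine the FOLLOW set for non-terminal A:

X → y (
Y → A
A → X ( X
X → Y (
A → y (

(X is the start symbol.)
{ '(' }

To compute FOLLOW(A), find every occurrence of A on a right-hand side N → α A β: add FIRST(β) \ {ε}, and if β is empty or nullable also add FOLLOW(N). Iterate to a fixed point.

In Y → A: A is at the end, add FOLLOW(Y)

The FOLLOW sets referred to above (computed the same way, to a fixed point):
  FOLLOW(Y) = { '(' }

Taking the union: FOLLOW(A) = { '(' }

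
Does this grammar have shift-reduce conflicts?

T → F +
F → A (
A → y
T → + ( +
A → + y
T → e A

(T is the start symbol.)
Augment with T' → T and build the canonical LR(0) collection (I0 = CLOSURE({[T' → . T]}), then GOTO on every symbol after a dot until no new states appear). It has 14 states:
  I0: { [A → . + y], [A → . y], [F → . A (], [T → . + ( +], [T → . F +], [T → . e A], [T' → . T] }  — shift
  I1: { [A → + . y], [T → + . ( +] }  — shift
  I2: { [F → A . (] }  — shift
  I3: { [T → F . +] }  — shift
  I4: { [T' → T .] }  — accept
  I5: { [A → . + y], [A → . y], [T → e . A] }  — shift
  I6: { [A → y .] }  — reduce
  I7: { [A → + . y] }  — shift
  I8: { [T → e A .] }  — reduce
  I9: { [A → + y .] }  — reduce
  I10: { [T → F + .] }  — reduce
  I11: { [F → A ( .] }  — reduce
  I12: { [T → + ( . +] }  — shift
  I13: { [T → + ( + .] }  — reduce

No state contains both a complete item and a shift item.

Answer: No shift-reduce conflicts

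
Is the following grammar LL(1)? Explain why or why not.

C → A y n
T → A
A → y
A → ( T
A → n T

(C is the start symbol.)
Yes, the grammar is LL(1).

A grammar is LL(1) if for each non-terminal N with multiple productions, the predict sets of those productions are pairwise disjoint, where PREDICT(N → α) = (FIRST(α) \ {ε}) ∪ (FOLLOW(N) if α ⇒* ε).

For A:
  PREDICT(A → y) = { 'y' }
  PREDICT(A → '(' T) = { '(' }
  PREDICT(A → n T) = { 'n' }
C, T have a single production, so nothing to check there.

All predict sets are disjoint. The grammar IS LL(1).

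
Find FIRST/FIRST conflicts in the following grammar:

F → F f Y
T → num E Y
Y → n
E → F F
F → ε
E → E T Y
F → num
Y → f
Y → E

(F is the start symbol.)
FIRST sets of the non-terminals at (or reachable through a nullable prefix from) the front of some alternative:
  FIRST(F) = { 'f', 'num', ε }
  FIRST(E) = { 'f', 'num', ε }
  FIRST(T) = { 'num' }

Productions for F:
  F → F f Y: FIRST = { 'f', 'num' }
  F → ε: FIRST = { ε }
  F → num: FIRST = { 'num' }
Productions for Y:
  Y → n: FIRST = { 'n' }
  Y → f: FIRST = { 'f' }
  Y → E: FIRST = { 'f', 'num', ε }
Productions for E:
  E → F F: FIRST = { 'f', 'num', ε }
  E → E T Y: FIRST = { 'f', 'num' }
T has only one production, so no FIRST/FIRST conflict is possible there.

Conflict for F: F → F f Y and F → num
  Overlap: { 'num' }
Conflict for Y: Y → f and Y → E
  Overlap: { 'f' }
Conflict for E: E → F F and E → E T Y
  Overlap: { 'f', 'num' }

Answer: Yes. F → F f Y / F → num on { 'num' }; Y → f / Y → E on { 'f' }; E → F F / E → E T Y on { 'f', 'num' }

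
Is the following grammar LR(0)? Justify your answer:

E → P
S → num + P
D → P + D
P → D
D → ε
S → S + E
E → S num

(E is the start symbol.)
No. Shift-reduce conflict between [D → .] and [S → . num + P]

Augment with E' → E and build the canonical LR(0) collection (I0 = CLOSURE({[E' → . E]}), then GOTO on every symbol after a dot until no new states appear). It has 14 states:
  I0: { [D → . P + D], [D → .], [E → . P], [E → . S num], [E' → . E], [P → . D], [S → . S + E], [S → . num + P] }  — shift, reduce
  I1: { [P → D .] }  — reduce
  I2: { [E' → E .] }  — accept
  I3: { [D → P . + D], [E → P .] }  — shift, reduce
  I4: { [E → S . num], [S → S . + E] }  — shift
  I5: { [S → num . + P] }  — shift
  I6: { [D → . P + D], [D → .], [P → . D], [S → num + . P] }  — reduce
  I7: { [D → P . + D], [S → num + P .] }  — shift, reduce
  I8: { [D → . P + D], [D → .], [D → P + . D], [P → . D] }  — reduce
  I9: { [D → P + D .], [P → D .] }  — 2 reduces
  I10: { [D → P . + D] }  — shift
  I11: { [D → . P + D], [D → .], [E → . P], [E → . S num], [P → . D], [S → . S + E], [S → . num + P], [S → S + . E] }  — shift, reduce
  I12: { [E → S num .] }  — reduce
  I13: { [S → S + E .] }  — reduce

Conflict in state I0:
  Shift-reduce conflict between [D → .] and [S → . num + P]
So the grammar is NOT LR(0).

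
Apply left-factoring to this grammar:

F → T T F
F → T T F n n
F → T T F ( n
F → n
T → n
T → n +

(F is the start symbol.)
Left-factoring transforms A → αβ₁ | αβ₂ into A → αA' and A' → β₁ | β₂
(α is the longest common prefix among the alternatives). Repeat until
no nonterminal has two alternatives with a common prefix.

Round 1: F has alternatives sharing prefix 'T T F'. Introduce F': F → T T F F'
  Add: F' → ε
  Add: F' → n n
  Add: F' → ( n

Round 2: T has alternatives sharing prefix 'n'. Introduce T': T → n T'
  Add: T' → ε
  Add: T' → +

No remaining common prefixes — done.

Resulting grammar:
F → T T F F'
F' → ε
F' → n n
F' → ( n
F → n
T → n T'
T' → ε
T' → +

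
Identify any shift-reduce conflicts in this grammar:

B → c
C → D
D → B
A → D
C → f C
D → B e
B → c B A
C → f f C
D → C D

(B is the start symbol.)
Yes — I2: [B → c .] vs [B → . c]; I5: [D → B .] vs [D → B . e]; I9: [C → f C .] vs [B → . c]; I12: [C → f C .] vs [B → . c]

A shift-reduce conflict occurs when an LR(0) state has both:
  - a complete (reduce) item [A → α .] (dot at the end), and
  - a shift item [B → β . c γ] (dot before a terminal).

Augment with B' → B and build the canonical LR(0) collection (I0 = CLOSURE({[B' → . B]}), then GOTO on every symbol after a dot until no new states appear). It has 15 states:
  I0: { [B → . c B A], [B → . c], [B' → . B] }  — shift
  I1: { [B' → B .] }  — accept
  I2: { [B → . c B A], [B → . c], [B → c . B A], [B → c .] }  — shift, reduce
  I3: { [A → . D], [B → . c B A], [B → . c], [B → c B . A], [C → . D], [C → . f C], [C → . f f C], [D → . B e], [D → . B], [D → . C D] }  — shift
  I4: { [B → c B A .] }  — reduce
  I5: { [D → B . e], [D → B .] }  — shift, reduce
  I6: { [B → . c B A], [B → . c], [C → . D], [C → . f C], [C → . f f C], [D → . B e], [D → . B], [D → . C D], [D → C . D] }  — shift
  I7: { [A → D .], [C → D .] }  — 2 reduces
  I8: { [B → . c B A], [B → . c], [C → . D], [C → . f C], [C → . f f C], [C → f . C], [C → f . f C], [D → . B e], [D → . B], [D → . C D] }  — shift
  I9: { [B → . c B A], [B → . c], [C → . D], [C → . f C], [C → . f f C], [C → f C .], [D → . B e], [D → . B], [D → . C D], [D → C . D] }  — shift, reduce
  I10: { [C → D .] }  — reduce
  I11: { [B → . c B A], [B → . c], [C → . D], [C → . f C], [C → . f f C], [C → f . C], [C → f . f C], [C → f f . C], [D → . B e], [D → . B], [D → . C D] }  — shift
  I12: { [B → . c B A], [B → . c], [C → . D], [C → . f C], [C → . f f C], [C → f C .], [C → f f C .], [D → . B e], [D → . B], [D → . C D], [D → C . D] }  — shift, 2 reduces
  I13: { [C → D .], [D → C D .] }  — 2 reduces
  I14: { [D → B e .] }  — reduce

I2 contains reduce item [B → c .] and shift items [B → . c], [B → . c B A] — shift-reduce conflict.
I5 contains reduce item [D → B .] and shift item [D → B . e] — shift-reduce conflict.
I9 contains reduce item [C → f C .] and shift items [B → . c], [B → . c B A], [C → . f C], [C → . f f C] — shift-reduce conflict.
I12 contains reduce items [C → f C .], [C → f f C .] and shift items [B → . c], [B → . c B A], [C → . f C], [C → . f f C] — shift-reduce conflict.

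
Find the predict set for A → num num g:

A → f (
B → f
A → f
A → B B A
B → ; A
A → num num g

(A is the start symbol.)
{ 'num' }

PREDICT(A → num num g) = (FIRST(RHS) \ {ε}) ∪ (FOLLOW(A) if ε ∈ FIRST(RHS), i.e. RHS ⇒* ε)
FIRST(num num g) = { 'num' }
ε ∉ FIRST(num num g), so FOLLOW(A) is not added.
PREDICT(A → num num g) = { 'num' }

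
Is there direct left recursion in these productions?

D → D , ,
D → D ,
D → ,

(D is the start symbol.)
D → D , ,: LEFT RECURSIVE (starts with D)
D → D ,: LEFT RECURSIVE (starts with D)
D → ,: starts with ','

The grammar has direct left recursion on: D.

Answer: Yes, D is left-recursive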